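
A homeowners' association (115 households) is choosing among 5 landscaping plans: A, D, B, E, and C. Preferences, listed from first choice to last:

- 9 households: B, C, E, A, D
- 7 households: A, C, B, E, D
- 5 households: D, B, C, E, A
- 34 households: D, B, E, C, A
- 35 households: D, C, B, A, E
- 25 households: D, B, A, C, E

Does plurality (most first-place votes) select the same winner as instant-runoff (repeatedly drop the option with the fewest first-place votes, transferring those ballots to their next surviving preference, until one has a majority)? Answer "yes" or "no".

yes

Plurality — first-place votes: A 7, D 99, B 9, E 0, C 0. Winner: D.
Instant-runoff — R1 A 7, D 99, B 9, E 0, C 0 (D winner). Winner: D.
The two methods agree.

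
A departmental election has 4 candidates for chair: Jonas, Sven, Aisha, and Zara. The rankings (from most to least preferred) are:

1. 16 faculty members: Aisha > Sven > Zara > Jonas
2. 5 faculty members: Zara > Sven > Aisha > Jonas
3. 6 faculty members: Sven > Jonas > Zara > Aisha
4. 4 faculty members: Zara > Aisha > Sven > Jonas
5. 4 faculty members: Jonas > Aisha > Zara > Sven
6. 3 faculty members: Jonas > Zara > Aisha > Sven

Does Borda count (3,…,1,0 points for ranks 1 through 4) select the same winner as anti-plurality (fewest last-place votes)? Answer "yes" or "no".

Borda — scores: Jonas 33, Sven 64, Aisha 72, Zara 59. Winner: Aisha.
Anti-plurality — last-place votes: Jonas 25, Sven 7, Aisha 6, Zara 0. Winner: Zara.
The two methods disagree.

no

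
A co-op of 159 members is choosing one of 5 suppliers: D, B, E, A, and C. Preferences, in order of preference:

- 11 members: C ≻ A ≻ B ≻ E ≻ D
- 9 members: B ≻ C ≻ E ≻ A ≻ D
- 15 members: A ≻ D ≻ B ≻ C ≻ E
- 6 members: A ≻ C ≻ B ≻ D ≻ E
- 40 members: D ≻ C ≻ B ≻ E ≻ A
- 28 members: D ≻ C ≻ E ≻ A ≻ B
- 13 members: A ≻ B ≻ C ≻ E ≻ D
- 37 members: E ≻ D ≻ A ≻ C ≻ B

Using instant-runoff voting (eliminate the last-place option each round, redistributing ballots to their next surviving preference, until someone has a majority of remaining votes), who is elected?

D

Round 1: D 68, B 9, E 37, A 34, C 11. Eliminate B.
Round 2: D 68, E 37, A 34, C 20. Eliminate C.
Round 3: D 68, E 46, A 45. Eliminate A.
Round 4: D 89, E 70. D has a majority.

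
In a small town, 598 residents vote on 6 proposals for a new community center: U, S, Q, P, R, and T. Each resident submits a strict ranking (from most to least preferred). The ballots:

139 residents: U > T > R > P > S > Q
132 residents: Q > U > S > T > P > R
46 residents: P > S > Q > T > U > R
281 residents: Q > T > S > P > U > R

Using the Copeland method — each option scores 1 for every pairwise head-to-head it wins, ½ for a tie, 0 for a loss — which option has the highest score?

Q

U: beats R; loses to S, Q, P, and T → score 1.
S: beats U, P, and R; loses to Q and T → score 3.
Q: beats U, S, P, R, and T → score 5.
P: beats U and R; loses to S, Q, and T → score 2.
R: loses to U, S, Q, P, and T → score 0.
T: beats U, S, P, and R; loses to Q → score 4.
Q has the best pairwise record.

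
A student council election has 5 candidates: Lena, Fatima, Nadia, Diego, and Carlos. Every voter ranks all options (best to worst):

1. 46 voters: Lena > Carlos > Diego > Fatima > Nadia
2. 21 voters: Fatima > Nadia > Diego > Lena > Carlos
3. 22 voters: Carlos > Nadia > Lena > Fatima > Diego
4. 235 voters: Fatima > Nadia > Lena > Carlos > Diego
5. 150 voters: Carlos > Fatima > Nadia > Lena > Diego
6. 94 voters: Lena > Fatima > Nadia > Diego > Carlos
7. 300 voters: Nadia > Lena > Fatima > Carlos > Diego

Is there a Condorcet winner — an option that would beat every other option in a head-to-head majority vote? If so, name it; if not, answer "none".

none

Checking pairwise contests:
Nadia beats Lena 728–140.
Lena beats Fatima 462–406.
Fatima beats Nadia 546–322.
Lena beats Diego 847–21.
Lena beats Carlos 696–172.
Every option loses at least one head-to-head, so there is no Condorcet winner.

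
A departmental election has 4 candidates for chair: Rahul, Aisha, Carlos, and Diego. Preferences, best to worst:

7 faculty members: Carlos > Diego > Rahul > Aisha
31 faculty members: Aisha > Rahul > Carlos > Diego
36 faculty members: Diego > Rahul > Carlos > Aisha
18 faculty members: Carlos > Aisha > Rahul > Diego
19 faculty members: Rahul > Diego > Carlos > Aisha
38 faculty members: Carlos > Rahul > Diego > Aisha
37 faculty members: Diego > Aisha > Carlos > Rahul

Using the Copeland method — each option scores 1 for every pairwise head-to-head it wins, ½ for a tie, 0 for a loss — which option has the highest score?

Rahul: beats Aisha and Diego; loses to Carlos → score 2.
Aisha: loses to Rahul, Carlos, and Diego → score 0.
Carlos: beats Rahul, Aisha, and Diego → score 3.
Diego: beats Aisha; loses to Rahul and Carlos → score 1.
Carlos has the best pairwise record.

Carlos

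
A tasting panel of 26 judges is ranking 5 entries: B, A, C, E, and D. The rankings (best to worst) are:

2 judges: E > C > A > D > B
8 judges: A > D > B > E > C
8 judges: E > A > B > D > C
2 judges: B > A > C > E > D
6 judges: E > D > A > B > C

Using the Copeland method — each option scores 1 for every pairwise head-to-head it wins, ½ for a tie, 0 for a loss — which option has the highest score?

B: beats C; loses to A, E, and D → score 1.
A: beats B, C, and D; loses to E → score 3.
C: loses to B, A, E, and D → score 0.
E: beats B, A, C, and D → score 4.
D: beats B and C; loses to A and E → score 2.
E has the best pairwise record.

E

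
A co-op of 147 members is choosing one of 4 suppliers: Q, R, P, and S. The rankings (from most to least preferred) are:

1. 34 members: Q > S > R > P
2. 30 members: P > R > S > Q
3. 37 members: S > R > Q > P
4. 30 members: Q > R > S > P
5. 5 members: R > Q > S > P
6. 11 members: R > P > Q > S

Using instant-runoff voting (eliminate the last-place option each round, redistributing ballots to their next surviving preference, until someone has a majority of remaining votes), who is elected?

Q

Round 1: Q 64, R 16, P 30, S 37. Eliminate R.
Round 2: Q 69, P 41, S 37. Eliminate S.
Round 3: Q 106, P 41. Q has a majority.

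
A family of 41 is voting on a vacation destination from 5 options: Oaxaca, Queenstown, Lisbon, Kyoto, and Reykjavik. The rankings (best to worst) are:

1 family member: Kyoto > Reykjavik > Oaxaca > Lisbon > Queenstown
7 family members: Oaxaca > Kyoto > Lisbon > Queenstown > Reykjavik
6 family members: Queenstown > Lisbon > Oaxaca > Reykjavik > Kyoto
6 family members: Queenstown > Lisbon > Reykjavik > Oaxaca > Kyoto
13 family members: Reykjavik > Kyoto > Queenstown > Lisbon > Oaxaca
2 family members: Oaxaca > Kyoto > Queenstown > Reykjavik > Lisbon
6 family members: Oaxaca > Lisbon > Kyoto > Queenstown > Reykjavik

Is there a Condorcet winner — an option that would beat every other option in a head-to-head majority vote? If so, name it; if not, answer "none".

Checking pairwise contests:
Queenstown beats Oaxaca 25–16.
Kyoto beats Queenstown 29–12.
Queenstown beats Lisbon 27–14.
Oaxaca beats Kyoto 27–14.
Oaxaca beats Reykjavik 21–20.
Every option loses at least one head-to-head, so there is no Condorcet winner.

none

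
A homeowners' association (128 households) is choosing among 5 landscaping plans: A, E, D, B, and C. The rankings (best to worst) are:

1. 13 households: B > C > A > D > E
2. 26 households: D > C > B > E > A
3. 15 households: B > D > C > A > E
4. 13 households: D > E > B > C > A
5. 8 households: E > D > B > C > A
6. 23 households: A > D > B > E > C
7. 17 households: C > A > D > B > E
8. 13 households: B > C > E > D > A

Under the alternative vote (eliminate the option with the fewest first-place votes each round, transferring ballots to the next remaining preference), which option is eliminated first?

Round 1: A 23, E 8, D 39, B 41, C 17. Eliminate E.

E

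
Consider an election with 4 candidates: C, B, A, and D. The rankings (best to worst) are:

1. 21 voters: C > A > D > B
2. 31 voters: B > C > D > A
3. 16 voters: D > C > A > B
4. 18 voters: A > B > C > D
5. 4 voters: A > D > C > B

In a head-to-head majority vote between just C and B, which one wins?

Voters preferring C to B: 41; preferring B to C: 49.
B wins the head-to-head.

B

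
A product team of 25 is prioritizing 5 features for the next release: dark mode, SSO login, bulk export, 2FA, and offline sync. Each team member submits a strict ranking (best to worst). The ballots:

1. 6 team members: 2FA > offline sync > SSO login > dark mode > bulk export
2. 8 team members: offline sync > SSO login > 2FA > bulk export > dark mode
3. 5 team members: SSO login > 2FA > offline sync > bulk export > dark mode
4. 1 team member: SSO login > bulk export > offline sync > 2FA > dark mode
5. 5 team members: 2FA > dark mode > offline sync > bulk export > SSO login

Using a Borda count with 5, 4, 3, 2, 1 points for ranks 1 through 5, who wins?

dark mode: 6·2 + 8·1 + 5·1 + 1·1 + 5·4 = 46
SSO login: 6·3 + 8·4 + 5·5 + 1·5 + 5·1 = 85
bulk export: 6·1 + 8·2 + 5·2 + 1·4 + 5·2 = 46
2FA: 6·5 + 8·3 + 5·4 + 1·2 + 5·5 = 101
offline sync: 6·4 + 8·5 + 5·3 + 1·3 + 5·3 = 97
2FA has the highest Borda score (101).

2FA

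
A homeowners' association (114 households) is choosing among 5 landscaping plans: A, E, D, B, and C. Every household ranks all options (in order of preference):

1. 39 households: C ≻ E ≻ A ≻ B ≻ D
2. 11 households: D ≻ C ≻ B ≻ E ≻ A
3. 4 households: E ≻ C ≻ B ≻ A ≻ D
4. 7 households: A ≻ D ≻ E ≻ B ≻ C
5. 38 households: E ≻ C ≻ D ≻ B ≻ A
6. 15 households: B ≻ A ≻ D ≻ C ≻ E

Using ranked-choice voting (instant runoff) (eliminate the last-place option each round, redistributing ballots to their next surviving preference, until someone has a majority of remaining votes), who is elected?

C

Round 1: A 7, E 42, D 11, B 15, C 39. Eliminate A.
Round 2: E 42, D 18, B 15, C 39. Eliminate B.
Round 3: E 42, D 33, C 39. Eliminate D.
Round 4: E 49, C 65. C has a majority.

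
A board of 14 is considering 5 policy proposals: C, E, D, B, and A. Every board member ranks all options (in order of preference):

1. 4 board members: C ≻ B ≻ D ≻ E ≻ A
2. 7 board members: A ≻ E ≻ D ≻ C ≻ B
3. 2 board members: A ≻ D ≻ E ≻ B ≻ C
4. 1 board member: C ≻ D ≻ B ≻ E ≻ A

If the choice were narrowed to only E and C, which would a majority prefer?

Voters preferring E to C: 9; preferring C to E: 5.
E wins the head-to-head.

E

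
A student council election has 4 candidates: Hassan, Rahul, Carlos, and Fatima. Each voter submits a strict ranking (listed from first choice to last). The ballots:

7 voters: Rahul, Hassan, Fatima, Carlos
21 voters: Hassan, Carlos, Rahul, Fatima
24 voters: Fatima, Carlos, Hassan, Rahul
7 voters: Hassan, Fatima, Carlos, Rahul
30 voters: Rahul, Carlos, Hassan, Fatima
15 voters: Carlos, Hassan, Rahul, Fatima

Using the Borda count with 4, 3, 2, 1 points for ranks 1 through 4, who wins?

Carlos

Hassan: 7·3 + 21·4 + 24·2 + 7·4 + 30·2 + 15·3 = 286
Rahul: 7·4 + 21·2 + 24·1 + 7·1 + 30·4 + 15·2 = 251
Carlos: 7·1 + 21·3 + 24·3 + 7·2 + 30·3 + 15·4 = 306
Fatima: 7·2 + 21·1 + 24·4 + 7·3 + 30·1 + 15·1 = 197
Carlos has the highest Borda score (306).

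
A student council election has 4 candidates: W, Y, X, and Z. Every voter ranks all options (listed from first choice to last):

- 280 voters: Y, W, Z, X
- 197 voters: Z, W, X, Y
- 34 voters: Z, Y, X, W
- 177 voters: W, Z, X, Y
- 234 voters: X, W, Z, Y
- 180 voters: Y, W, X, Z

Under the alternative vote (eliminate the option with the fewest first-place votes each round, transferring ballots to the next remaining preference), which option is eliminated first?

W

Round 1: W 177, Y 460, X 234, Z 231. Eliminate W.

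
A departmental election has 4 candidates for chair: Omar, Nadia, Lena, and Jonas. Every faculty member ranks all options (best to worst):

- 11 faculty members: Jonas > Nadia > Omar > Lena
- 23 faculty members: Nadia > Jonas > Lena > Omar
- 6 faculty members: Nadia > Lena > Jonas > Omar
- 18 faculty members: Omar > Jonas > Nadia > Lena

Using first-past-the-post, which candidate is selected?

Nadia

First-place votes: Omar 18, Nadia 29, Lena 0, Jonas 11.
Nadia has the most first-place votes.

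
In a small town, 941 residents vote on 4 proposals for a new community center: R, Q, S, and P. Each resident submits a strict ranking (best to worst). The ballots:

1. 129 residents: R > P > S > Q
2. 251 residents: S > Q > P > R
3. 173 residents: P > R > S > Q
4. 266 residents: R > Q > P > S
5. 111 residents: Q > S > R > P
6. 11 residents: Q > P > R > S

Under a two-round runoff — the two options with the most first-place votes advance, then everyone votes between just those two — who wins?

Round 1 first-place votes: R 395, Q 122, S 251, P 173.
R and S advance.
Runoff: R is preferred to S by 579 voters; S by 362.
R wins the runoff.

R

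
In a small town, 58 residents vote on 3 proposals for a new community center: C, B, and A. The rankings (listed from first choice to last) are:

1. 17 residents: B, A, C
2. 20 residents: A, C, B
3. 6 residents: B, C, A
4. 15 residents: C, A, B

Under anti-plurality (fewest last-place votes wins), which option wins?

Last-place votes: C 17, B 35, A 6.
A is ranked last by the fewest voters, so A wins.

A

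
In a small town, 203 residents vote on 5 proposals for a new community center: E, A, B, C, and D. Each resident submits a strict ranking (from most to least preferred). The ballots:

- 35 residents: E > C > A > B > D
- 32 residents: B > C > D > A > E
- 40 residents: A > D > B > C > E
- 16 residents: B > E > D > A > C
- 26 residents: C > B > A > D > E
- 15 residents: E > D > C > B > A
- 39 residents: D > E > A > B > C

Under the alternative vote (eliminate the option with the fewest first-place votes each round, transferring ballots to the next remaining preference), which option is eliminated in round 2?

Round 1: E 50, A 40, B 48, C 26, D 39. Eliminate C.
Round 2: E 50, A 40, B 74, D 39. Eliminate D.

D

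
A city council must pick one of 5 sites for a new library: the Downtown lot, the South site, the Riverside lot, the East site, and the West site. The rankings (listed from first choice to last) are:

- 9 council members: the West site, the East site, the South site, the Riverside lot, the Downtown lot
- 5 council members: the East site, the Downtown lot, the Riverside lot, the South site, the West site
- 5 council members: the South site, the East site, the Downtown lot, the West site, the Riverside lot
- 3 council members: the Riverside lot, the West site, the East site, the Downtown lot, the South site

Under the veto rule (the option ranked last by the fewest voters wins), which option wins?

Last-place votes: the Downtown lot 9, the South site 3, the Riverside lot 5, the East site 0, the West site 5.
the East site is ranked last by the fewest voters, so the East site wins.

the East site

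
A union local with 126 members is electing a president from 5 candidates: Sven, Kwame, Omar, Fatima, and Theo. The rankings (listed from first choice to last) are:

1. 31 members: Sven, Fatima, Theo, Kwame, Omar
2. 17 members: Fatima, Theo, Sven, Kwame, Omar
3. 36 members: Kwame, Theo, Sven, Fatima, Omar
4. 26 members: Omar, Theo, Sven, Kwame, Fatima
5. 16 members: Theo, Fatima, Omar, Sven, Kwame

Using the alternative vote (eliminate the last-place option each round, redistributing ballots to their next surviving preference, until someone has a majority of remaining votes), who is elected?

Round 1: Sven 31, Kwame 36, Omar 26, Fatima 17, Theo 16. Eliminate Theo.
Round 2: Sven 31, Kwame 36, Omar 26, Fatima 33. Eliminate Omar.
Round 3: Sven 57, Kwame 36, Fatima 33. Eliminate Fatima.
Round 4: Sven 90, Kwame 36. Sven has a majority.

Sven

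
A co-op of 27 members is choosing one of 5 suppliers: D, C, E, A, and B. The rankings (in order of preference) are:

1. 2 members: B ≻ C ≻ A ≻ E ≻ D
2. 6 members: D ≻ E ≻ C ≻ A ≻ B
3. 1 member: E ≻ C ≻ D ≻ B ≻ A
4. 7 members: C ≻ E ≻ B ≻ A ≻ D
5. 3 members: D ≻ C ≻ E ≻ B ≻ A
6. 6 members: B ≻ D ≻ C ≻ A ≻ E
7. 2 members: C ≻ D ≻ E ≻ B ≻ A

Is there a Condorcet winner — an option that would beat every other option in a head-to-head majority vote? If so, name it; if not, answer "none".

none

Checking pairwise contests:
B beats D 15–12.
D beats C 15–12.
D beats E 17–10.
D beats A 18–9.
C beats B 19–8.
Every option loses at least one head-to-head, so there is no Condorcet winner.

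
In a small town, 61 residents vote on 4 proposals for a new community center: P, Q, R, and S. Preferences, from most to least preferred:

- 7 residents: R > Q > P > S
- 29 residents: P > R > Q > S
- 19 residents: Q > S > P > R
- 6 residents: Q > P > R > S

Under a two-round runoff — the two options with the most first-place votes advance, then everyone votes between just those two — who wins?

Round 1 first-place votes: P 29, Q 25, R 7, S 0.
P and Q advance.
Runoff: P is preferred to Q by 29 voters; Q by 32.
Q wins the runoff.

Q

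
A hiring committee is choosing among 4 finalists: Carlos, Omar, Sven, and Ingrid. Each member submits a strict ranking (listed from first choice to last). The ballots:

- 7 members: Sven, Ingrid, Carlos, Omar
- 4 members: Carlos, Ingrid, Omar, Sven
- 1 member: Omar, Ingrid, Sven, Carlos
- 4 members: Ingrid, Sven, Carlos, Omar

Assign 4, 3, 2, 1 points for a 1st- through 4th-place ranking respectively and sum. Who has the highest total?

Ingrid

Carlos: 7·2 + 4·4 + 1·1 + 4·2 = 39
Omar: 7·1 + 4·2 + 1·4 + 4·1 = 23
Sven: 7·4 + 4·1 + 1·2 + 4·3 = 46
Ingrid: 7·3 + 4·3 + 1·3 + 4·4 = 52
Ingrid has the highest Borda score (52).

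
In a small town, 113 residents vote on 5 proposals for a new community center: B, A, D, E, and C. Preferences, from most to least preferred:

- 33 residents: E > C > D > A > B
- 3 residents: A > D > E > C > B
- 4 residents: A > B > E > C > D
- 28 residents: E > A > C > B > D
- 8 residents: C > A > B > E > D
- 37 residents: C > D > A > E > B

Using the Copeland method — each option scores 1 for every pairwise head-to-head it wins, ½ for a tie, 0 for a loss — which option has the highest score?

E

B: loses to A, D, E, and C → score 0.
A: beats B; loses to D, E, and C → score 1.
D: beats B and A; loses to E and C → score 2.
E: beats B, A, D, and C → score 4.
C: beats B, A, and D; loses to E → score 3.
E has the best pairwise record.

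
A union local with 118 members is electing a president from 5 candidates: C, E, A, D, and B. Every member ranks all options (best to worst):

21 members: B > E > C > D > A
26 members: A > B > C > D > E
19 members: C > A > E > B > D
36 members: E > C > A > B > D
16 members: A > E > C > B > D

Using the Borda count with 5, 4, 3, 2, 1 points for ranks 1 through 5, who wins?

C

C: 21·3 + 26·3 + 19·5 + 36·4 + 16·3 = 428
E: 21·4 + 26·1 + 19·3 + 36·5 + 16·4 = 411
A: 21·1 + 26·5 + 19·4 + 36·3 + 16·5 = 415
D: 21·2 + 26·2 + 19·1 + 36·1 + 16·1 = 165
B: 21·5 + 26·4 + 19·2 + 36·2 + 16·2 = 351
C has the highest Borda score (428).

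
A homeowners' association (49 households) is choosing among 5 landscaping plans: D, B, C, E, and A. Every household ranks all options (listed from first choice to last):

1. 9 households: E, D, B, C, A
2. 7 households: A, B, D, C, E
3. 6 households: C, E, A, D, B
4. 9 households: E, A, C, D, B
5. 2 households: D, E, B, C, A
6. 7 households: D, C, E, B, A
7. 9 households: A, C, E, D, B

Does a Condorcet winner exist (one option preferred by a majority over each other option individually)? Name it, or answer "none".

none

Checking pairwise contests:
E beats D 33–16.
D beats B 42–7.
D beats C 25–24.
C beats E 29–20.
E beats A 33–16.
Every option loses at least one head-to-head, so there is no Condorcet winner.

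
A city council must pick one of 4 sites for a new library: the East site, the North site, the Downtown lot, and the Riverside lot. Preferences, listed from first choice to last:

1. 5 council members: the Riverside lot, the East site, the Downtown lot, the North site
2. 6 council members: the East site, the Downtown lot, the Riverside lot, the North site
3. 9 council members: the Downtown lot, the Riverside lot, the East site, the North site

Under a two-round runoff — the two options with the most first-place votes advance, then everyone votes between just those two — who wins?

the East site

Round 1 first-place votes: the East site 6, the North site 0, the Downtown lot 9, the Riverside lot 5.
the Downtown lot and the East site advance.
Runoff: the Downtown lot is preferred to the East site by 9 voters; the East site by 11.
the East site wins the runoff.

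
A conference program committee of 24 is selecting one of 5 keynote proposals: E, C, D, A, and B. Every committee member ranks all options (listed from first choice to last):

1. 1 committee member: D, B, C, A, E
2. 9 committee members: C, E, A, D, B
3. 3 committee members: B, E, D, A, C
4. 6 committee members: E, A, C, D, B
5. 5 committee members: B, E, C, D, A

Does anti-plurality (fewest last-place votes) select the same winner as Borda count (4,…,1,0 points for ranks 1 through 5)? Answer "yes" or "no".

Anti-plurality — last-place votes: E 1, C 3, D 0, A 5, B 15. Winner: D.
Borda — scores: E 75, C 60, D 30, A 40, B 35. Winner: E.
The two methods disagree.

no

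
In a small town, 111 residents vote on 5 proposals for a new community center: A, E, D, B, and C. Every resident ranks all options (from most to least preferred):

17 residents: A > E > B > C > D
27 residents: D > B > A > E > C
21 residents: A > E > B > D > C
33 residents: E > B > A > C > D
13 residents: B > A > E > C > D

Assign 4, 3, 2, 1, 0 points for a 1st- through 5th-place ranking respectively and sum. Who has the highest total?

A

A: 17·4 + 27·2 + 21·4 + 33·2 + 13·3 = 311
E: 17·3 + 27·1 + 21·3 + 33·4 + 13·2 = 299
D: 17·0 + 27·4 + 21·1 + 33·0 + 13·0 = 129
B: 17·2 + 27·3 + 21·2 + 33·3 + 13·4 = 308
C: 17·1 + 27·0 + 21·0 + 33·1 + 13·1 = 63
A has the highest Borda score (311).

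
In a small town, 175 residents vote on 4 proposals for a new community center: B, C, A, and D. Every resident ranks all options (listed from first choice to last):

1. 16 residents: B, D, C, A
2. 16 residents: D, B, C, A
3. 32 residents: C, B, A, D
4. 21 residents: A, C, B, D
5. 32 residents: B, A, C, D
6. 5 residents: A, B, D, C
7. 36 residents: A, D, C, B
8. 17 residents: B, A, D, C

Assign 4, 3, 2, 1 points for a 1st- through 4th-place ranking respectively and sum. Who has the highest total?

B: 16·4 + 16·3 + 32·3 + 21·2 + 32·4 + 5·3 + 36·1 + 17·4 = 497
C: 16·2 + 16·2 + 32·4 + 21·3 + 32·2 + 5·1 + 36·2 + 17·1 = 413
A: 16·1 + 16·1 + 32·2 + 21·4 + 32·3 + 5·4 + 36·4 + 17·3 = 491
D: 16·3 + 16·4 + 32·1 + 21·1 + 32·1 + 5·2 + 36·3 + 17·2 = 349
B has the highest Borda score (497).

B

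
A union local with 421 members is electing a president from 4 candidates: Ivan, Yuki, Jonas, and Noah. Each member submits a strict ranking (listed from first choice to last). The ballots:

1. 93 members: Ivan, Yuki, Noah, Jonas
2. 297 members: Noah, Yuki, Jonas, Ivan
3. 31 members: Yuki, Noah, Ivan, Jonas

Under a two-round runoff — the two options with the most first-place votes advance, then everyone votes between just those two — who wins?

Round 1 first-place votes: Ivan 93, Yuki 31, Jonas 0, Noah 297.
Noah and Ivan advance.
Runoff: Noah is preferred to Ivan by 328 voters; Ivan by 93.
Noah wins the runoff.

Noah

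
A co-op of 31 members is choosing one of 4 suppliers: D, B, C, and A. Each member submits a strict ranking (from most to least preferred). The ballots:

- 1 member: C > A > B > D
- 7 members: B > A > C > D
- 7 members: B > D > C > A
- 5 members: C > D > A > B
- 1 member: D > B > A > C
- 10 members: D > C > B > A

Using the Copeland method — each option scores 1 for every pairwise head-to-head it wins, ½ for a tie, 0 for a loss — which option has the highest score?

D

D: beats B, C, and A → score 3.
B: beats A; loses to D and C → score 1.
C: beats B and A; loses to D → score 2.
A: loses to D, B, and C → score 0.
D has the best pairwise record.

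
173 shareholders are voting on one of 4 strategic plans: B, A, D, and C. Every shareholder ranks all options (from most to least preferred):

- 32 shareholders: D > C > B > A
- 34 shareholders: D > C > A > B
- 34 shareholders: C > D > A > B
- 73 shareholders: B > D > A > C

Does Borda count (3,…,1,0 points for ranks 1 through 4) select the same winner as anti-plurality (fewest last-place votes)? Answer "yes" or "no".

Borda — scores: B 251, A 141, D 412, C 234. Winner: D.
Anti-plurality — last-place votes: B 68, A 32, D 0, C 73. Winner: D.
The two methods agree.

yes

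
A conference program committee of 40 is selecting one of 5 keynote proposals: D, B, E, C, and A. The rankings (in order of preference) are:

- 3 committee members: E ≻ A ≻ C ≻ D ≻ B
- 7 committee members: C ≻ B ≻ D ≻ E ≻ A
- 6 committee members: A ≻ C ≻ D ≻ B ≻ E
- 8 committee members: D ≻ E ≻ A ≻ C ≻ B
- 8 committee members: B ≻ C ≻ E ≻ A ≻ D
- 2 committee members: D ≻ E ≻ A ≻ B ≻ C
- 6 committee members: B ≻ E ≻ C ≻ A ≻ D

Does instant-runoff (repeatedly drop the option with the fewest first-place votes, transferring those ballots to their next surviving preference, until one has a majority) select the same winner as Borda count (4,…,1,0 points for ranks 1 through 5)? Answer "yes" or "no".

no

Instant-runoff — R1 D 10, B 14, E 3, C 7, A 6 (E out); R2 D 10, B 14, C 7, A 9 (C out); R3 D 10, B 21, A 9 (B winner). Winner: B.
Borda — scores: D 69, B 85, E 83, C 96, A 67. Winner: C.
The two methods disagree.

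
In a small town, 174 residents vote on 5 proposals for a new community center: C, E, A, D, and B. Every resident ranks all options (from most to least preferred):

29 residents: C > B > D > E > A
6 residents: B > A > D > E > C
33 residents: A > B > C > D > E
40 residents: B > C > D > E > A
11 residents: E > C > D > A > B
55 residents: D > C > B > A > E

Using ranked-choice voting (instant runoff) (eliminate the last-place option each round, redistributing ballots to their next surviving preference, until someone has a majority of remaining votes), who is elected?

Round 1: C 29, E 11, A 33, D 55, B 46. Eliminate E.
Round 2: C 40, A 33, D 55, B 46. Eliminate A.
Round 3: C 40, D 55, B 79. Eliminate C.
Round 4: D 66, B 108. B has a majority.

B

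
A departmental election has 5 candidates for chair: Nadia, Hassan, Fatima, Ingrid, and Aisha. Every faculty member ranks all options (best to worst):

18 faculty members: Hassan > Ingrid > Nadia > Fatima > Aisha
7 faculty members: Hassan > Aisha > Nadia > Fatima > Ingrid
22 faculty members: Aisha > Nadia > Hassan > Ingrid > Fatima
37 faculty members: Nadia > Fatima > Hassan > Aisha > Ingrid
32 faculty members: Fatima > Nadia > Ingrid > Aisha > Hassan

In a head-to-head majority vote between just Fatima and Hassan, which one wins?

Voters preferring Fatima to Hassan: 69; preferring Hassan to Fatima: 47.
Fatima wins the head-to-head.

Fatima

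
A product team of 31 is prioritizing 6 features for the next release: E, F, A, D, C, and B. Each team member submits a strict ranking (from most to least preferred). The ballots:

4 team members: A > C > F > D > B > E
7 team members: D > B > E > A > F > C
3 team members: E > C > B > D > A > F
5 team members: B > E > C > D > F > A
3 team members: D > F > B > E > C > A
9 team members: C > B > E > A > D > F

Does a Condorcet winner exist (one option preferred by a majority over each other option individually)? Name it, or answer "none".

none

Checking pairwise contests:
B beats E 28–3.
E beats F 24–7.
E beats A 27–4.
E beats D 17–14.
E beats C 18–13.
C beats B 16–15.
Every option loses at least one head-to-head, so there is no Condorcet winner.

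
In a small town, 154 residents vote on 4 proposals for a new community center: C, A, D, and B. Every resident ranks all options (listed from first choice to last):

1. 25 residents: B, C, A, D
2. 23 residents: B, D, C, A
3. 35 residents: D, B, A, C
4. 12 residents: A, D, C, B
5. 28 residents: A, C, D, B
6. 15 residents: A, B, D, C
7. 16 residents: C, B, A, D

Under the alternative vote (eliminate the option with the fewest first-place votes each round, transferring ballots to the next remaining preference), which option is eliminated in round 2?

Round 1: C 16, A 55, D 35, B 48. Eliminate C.
Round 2: A 55, D 35, B 64. Eliminate D.

D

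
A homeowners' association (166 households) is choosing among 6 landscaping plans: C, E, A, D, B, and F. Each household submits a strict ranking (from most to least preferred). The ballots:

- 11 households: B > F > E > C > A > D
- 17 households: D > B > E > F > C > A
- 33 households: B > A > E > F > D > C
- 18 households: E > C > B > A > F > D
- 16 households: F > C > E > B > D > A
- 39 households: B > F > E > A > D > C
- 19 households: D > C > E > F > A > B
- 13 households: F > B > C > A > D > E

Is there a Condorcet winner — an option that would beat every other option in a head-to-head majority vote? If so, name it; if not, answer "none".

B vs C: 113–53 for B.
B vs E: 113–53 for B.
B vs A: 147–19 for B.
B vs D: 130–36 for B.
B vs F: 118–48 for B.
B beats every other option head-to-head.

B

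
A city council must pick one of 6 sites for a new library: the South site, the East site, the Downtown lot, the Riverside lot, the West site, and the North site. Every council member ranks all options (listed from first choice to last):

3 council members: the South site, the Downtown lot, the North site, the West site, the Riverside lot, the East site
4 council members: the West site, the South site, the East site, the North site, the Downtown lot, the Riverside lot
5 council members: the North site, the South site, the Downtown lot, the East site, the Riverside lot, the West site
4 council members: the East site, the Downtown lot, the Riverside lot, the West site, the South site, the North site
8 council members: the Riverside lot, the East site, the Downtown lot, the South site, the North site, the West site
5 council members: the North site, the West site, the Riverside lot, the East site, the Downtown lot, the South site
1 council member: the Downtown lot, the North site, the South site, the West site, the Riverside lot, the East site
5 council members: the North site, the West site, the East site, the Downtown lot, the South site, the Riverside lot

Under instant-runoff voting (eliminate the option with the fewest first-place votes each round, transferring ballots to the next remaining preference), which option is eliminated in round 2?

Round 1: the South site 3, the East site 4, the Downtown lot 1, the Riverside lot 8, the West site 4, the North site 15. Eliminate the Downtown lot.
Round 2: the South site 3, the East site 4, the Riverside lot 8, the West site 4, the North site 16. Eliminate the South site.

the South site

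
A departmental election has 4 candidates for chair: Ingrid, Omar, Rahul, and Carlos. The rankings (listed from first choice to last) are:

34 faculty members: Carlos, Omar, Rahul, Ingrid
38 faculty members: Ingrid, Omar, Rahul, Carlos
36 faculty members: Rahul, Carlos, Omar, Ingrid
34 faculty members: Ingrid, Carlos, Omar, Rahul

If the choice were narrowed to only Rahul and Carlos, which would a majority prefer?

Rahul

Voters preferring Rahul to Carlos: 74; preferring Carlos to Rahul: 68.
Rahul wins the head-to-head.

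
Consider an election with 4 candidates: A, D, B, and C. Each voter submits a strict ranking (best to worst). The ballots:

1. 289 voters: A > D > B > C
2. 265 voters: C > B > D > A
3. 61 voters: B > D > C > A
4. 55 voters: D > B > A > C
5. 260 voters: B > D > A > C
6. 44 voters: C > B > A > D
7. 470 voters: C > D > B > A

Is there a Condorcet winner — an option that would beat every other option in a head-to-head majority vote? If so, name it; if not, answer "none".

C vs A: 840–604 for C.
C vs D: 779–665 for C.
C vs B: 779–665 for C.
C beats every other option head-to-head.

C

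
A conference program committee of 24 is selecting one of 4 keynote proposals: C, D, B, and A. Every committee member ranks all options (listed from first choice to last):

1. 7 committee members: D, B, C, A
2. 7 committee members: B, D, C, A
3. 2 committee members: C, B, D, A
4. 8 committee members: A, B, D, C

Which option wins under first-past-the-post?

A

First-place votes: C 2, D 7, B 7, A 8.
A has the most first-place votes.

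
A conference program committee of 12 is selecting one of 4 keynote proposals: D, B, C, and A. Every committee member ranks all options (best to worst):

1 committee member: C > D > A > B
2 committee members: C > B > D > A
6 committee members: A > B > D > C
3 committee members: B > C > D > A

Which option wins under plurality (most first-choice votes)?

First-place votes: D 0, B 3, C 3, A 6.
A has the most first-place votes.

A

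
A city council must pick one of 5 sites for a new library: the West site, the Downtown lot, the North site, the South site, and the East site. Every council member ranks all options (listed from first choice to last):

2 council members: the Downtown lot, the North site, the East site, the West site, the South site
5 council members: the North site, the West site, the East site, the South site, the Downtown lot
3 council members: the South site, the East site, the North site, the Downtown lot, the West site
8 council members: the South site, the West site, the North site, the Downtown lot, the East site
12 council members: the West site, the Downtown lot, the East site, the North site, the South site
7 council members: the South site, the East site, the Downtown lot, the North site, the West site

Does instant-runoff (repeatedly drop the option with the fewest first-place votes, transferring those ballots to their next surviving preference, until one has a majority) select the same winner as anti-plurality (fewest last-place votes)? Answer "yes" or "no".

no

Instant-runoff — R1 the West site 12, the Downtown lot 2, the North site 5, the South site 18, the East site 0 (the East site out); R2 the West site 12, the Downtown lot 2, the North site 5, the South site 18 (the Downtown lot out); R3 the West site 12, the North site 7, the South site 18 (the North site out); R4 the West site 19, the South site 18 (the West site winner). Winner: the West site.
Anti-plurality — last-place votes: the West site 10, the Downtown lot 5, the North site 0, the South site 14, the East site 8. Winner: the North site.
The two methods disagree.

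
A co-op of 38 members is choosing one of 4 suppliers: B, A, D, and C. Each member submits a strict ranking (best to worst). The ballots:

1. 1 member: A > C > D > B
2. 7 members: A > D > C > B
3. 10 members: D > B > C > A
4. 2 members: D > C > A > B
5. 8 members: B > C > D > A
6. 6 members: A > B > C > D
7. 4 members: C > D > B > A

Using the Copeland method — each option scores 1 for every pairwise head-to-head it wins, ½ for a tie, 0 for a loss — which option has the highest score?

D

B: beats A and C; loses to D → score 2.
A: loses to B, D, and C → score 0.
D: beats B and A; ties C → score 2.5.
C: beats A; ties D; loses to B → score 1.5.
D has the best pairwise record.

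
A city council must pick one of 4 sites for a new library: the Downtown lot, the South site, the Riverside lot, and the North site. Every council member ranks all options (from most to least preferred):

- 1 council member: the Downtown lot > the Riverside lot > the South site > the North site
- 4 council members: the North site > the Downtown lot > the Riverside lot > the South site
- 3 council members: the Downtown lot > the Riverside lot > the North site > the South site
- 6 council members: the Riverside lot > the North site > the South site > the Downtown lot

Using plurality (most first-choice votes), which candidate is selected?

First-place votes: the Downtown lot 4, the South site 0, the Riverside lot 6, the North site 4.
the Riverside lot has the most first-place votes.

the Riverside lot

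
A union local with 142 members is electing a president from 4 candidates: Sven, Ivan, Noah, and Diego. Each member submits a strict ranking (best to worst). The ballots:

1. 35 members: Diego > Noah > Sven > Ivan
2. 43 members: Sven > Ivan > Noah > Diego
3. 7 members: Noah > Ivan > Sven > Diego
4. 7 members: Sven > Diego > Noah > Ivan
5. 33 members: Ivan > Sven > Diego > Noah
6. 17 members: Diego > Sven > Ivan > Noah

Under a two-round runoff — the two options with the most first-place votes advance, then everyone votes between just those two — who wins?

Round 1 first-place votes: Sven 50, Ivan 33, Noah 7, Diego 52.
Diego and Sven advance.
Runoff: Diego is preferred to Sven by 52 voters; Sven by 90.
Sven wins the runoff.

Sven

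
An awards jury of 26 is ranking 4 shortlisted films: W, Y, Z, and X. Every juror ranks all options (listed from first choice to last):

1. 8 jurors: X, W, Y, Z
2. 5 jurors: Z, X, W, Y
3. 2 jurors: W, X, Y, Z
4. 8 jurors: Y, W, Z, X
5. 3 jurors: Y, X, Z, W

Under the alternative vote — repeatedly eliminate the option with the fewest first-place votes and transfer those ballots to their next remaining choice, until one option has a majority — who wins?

X

Round 1: W 2, Y 11, Z 5, X 8. Eliminate W.
Round 2: Y 11, Z 5, X 10. Eliminate Z.
Round 3: Y 11, X 15. X has a majority.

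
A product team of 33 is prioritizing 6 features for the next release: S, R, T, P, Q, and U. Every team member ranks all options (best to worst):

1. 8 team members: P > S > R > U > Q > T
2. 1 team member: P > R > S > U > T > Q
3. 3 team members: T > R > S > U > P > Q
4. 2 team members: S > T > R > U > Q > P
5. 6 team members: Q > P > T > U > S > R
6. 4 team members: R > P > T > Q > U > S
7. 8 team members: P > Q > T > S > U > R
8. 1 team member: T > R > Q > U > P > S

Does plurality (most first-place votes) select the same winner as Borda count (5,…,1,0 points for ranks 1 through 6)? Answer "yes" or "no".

yes

Plurality — first-place votes: S 2, R 4, T 4, P 17, Q 6, U 0. Winner: P.
Borda — scores: S 76, R 70, T 83, P 129, Q 83, U 54. Winner: P.
The two methods agree.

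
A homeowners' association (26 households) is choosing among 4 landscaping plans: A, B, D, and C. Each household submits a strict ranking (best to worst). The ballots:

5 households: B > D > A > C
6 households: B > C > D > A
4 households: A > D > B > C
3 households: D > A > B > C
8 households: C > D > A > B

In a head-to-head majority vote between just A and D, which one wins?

D

Voters preferring A to D: 4; preferring D to A: 22.
D wins the head-to-head.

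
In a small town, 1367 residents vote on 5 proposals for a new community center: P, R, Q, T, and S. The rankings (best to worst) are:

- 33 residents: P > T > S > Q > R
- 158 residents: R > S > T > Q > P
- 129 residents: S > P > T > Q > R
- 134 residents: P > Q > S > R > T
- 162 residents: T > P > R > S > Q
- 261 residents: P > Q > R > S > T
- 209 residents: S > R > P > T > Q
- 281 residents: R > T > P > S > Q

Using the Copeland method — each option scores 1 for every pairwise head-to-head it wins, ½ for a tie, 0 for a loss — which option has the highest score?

P

P: beats R, Q, T, and S → score 4.
R: beats Q, T, and S; loses to P → score 3.
Q: loses to P, R, T, and S → score 0.
T: beats Q; loses to P, R, and S → score 1.
S: beats Q and T; loses to P and R → score 2.
P has the best pairwise record.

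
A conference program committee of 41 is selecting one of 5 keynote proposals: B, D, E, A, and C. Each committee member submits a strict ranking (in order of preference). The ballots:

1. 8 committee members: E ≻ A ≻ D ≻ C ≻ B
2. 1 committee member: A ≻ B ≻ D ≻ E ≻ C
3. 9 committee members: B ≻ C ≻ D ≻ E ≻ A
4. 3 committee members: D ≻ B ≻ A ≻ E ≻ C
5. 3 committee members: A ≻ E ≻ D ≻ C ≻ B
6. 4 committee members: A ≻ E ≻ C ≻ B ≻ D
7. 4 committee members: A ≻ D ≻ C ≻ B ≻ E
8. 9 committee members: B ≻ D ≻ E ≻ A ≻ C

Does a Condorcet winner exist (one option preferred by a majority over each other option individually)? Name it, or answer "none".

B

B vs D: 23–18 for B.
B vs E: 26–15 for B.
B vs A: 21–20 for B.
B vs C: 22–19 for B.
B beats every other option head-to-head.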